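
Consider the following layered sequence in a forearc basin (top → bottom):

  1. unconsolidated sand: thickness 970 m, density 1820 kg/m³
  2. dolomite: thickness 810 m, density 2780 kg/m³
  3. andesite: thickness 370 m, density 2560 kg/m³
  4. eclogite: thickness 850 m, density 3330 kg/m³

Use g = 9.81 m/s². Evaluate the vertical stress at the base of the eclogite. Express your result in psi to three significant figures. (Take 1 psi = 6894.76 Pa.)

11100 psi

unconsolidated sand: 1820 kg/m³ × 9.81 m/s² × 970 m = 1.732×10^7 Pa = 2512 psi
dolomite: 2780 kg/m³ × 9.81 m/s² × 810 m = 2.209×10^7 Pa = 3204 psi
andesite: 2560 kg/m³ × 9.81 m/s² × 370 m = 9.292×10^6 Pa = 1348 psi
eclogite: 3330 kg/m³ × 9.81 m/s² × 850 m = 2.777×10^7 Pa = 4027 psi
Total = 2512 + 3204 + 1348 + 4027 = 11091 psi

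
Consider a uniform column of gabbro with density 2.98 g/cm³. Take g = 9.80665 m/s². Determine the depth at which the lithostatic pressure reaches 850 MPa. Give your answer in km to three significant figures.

h = P/(ρg) = 850 MPa / (2980 kg/m³ × 9.80665 m/s²) = 8.500×10^8 Pa / 29224 Pa/m = 29086 m
= 29.086 km

29.1 km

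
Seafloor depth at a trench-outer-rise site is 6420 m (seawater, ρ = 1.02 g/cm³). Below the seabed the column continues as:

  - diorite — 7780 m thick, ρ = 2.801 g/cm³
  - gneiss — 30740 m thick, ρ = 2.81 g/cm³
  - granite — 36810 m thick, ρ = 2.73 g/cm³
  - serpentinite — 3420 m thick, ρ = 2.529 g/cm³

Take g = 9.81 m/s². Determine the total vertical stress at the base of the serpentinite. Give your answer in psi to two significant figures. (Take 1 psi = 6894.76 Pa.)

seawater: 1020 kg/m³ × 9.81 m/s² × 6420 m = 6.424×10^7 Pa = 9317 psi
diorite: 2801 kg/m³ × 9.81 m/s² × 7780 m = 2.138×10^8 Pa = 31006 psi
gneiss: 2810 kg/m³ × 9.81 m/s² × 30740 m = 8.474×10^8 Pa = 1.229×10^5 psi
granite: 2730 kg/m³ × 9.81 m/s² × 36810 m = 9.858×10^8 Pa = 1.430×10^5 psi
serpentinite: 2529 kg/m³ × 9.81 m/s² × 3420 m = 8.485×10^7 Pa = 12306 psi
Total = 9317 + 31006 + 1.229×10^5 + 1.430×10^5 + 12306 = 3.1851×10^5 psi

320000 psi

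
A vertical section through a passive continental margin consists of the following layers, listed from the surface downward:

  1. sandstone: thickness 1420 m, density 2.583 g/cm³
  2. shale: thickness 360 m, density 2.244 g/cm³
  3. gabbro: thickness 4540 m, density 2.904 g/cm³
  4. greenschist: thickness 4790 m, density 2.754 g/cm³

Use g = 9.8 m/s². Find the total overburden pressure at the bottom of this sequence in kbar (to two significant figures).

3.0 kbar

sandstone: 2583 kg/m³ × 9.8 m/s² × 1420 m = 3.595×10^7 Pa = 0.3595 kbar
shale: 2244 kg/m³ × 9.8 m/s² × 360 m = 7.917×10^6 Pa = 0.07917 kbar
gabbro: 2904 kg/m³ × 9.8 m/s² × 4540 m = 1.292×10^8 Pa = 1.292 kbar
greenschist: 2754 kg/m³ × 9.8 m/s² × 4790 m = 1.293×10^8 Pa = 1.293 kbar
Total = 0.3595 + 0.07917 + 1.292 + 1.293 = 3.0234 kbar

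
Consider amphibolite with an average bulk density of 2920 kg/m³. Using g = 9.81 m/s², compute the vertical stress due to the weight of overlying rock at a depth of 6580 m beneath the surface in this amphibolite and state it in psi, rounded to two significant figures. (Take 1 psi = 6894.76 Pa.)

27000 psi

amphibolite: 2920 kg/m³ × 9.81 m/s² × 6580 m = 1.885×10^8 Pa = 27337 psi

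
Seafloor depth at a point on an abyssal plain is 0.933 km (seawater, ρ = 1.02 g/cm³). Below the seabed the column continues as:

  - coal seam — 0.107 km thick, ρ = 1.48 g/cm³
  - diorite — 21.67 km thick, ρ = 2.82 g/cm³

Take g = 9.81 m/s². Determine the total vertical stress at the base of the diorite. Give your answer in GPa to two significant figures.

seawater: 1020 kg/m³ × 9.81 m/s² × 933 m = 9.336×10^6 Pa = 9.336×10^-3 GPa
coal seam: 1480 kg/m³ × 9.81 m/s² × 107 m = 1.554×10^6 Pa = 1.554×10^-3 GPa
diorite: 2820 kg/m³ × 9.81 m/s² × 21670 m = 5.995×10^8 Pa = 0.5995 GPa
Total = 9.336×10^-3 + 1.554×10^-3 + 0.5995 = 0.61037 GPa

0.61 GPa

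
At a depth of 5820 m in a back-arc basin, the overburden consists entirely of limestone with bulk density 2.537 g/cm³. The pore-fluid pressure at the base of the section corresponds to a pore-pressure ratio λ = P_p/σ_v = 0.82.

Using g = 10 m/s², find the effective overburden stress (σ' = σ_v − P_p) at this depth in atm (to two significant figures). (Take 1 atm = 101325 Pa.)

Overburden (lithostatic) stress σ_v:
limestone: 2537 kg/m³ × 10 m/s² × 5820 m = 1.477×10^8 Pa = 147.7 MPa
Pore pressure P_p = λ·σ_v = 0.82 × 147.7 MPa = 121.1 MPa
Effective stress σ' = σ_v − P_p = 147.7 − 121.1 = 26.578 MPa = 262.30 atm

260 atm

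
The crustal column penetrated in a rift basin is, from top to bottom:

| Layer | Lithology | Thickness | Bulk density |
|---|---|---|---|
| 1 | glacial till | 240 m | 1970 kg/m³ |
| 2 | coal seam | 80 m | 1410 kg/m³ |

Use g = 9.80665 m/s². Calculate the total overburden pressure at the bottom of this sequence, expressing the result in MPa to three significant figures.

5.74 MPa

glacial till: 1970 kg/m³ × 9.80665 m/s² × 240 m = 4.637×10^6 Pa = 4.637 MPa
coal seam: 1410 kg/m³ × 9.80665 m/s² × 80 m = 1.106×10^6 Pa = 1.106 MPa
Total = 4.637 + 1.106 = 5.7428 MPa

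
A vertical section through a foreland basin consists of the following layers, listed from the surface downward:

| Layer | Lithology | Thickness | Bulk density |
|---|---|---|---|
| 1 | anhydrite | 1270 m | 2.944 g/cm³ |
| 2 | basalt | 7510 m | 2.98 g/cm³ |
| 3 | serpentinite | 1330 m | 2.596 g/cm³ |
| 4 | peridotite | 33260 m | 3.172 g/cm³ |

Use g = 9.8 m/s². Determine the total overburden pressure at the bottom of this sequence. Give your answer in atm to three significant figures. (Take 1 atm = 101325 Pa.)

13100 atm

anhydrite: 2944 kg/m³ × 9.8 m/s² × 1270 m = 3.664×10^7 Pa = 361.6 atm
basalt: 2980 kg/m³ × 9.8 m/s² × 7510 m = 2.193×10^8 Pa = 2165 atm
serpentinite: 2596 kg/m³ × 9.8 m/s² × 1330 m = 3.384×10^7 Pa = 333.9 atm
peridotite: 3172 kg/m³ × 9.8 m/s² × 33260 m = 1.034×10^9 Pa = 10204 atm
Total = 361.6 + 2165 + 333.9 + 10204 = 13064 atm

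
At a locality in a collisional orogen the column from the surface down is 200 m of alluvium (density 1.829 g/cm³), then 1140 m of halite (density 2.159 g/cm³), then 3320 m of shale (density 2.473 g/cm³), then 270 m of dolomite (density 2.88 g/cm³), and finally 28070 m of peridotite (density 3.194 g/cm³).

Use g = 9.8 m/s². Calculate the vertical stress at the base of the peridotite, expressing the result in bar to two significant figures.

alluvium: 1829 kg/m³ × 9.8 m/s² × 200 m = 3.585×10^6 Pa = 35.85 bar
halite: 2159 kg/m³ × 9.8 m/s² × 1140 m = 2.412×10^7 Pa = 241.2 bar
shale: 2473 kg/m³ × 9.8 m/s² × 3320 m = 8.046×10^7 Pa = 804.6 bar
dolomite: 2880 kg/m³ × 9.8 m/s² × 270 m = 7.620×10^6 Pa = 76.20 bar
peridotite: 3194 kg/m³ × 9.8 m/s² × 28070 m = 8.786×10^8 Pa = 8786 bar
Total = 35.85 + 241.2 + 804.6 + 76.20 + 8786 = 9944.1 bar

9900 bar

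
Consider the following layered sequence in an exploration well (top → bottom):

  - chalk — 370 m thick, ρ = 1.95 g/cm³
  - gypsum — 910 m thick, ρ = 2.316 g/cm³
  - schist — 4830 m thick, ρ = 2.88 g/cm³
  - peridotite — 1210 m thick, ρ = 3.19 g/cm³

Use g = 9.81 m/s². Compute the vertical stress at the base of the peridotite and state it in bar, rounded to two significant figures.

chalk: 1950 kg/m³ × 9.81 m/s² × 370 m = 7.078×10^6 Pa = 70.78 bar
gypsum: 2316 kg/m³ × 9.81 m/s² × 910 m = 2.068×10^7 Pa = 206.8 bar
schist: 2880 kg/m³ × 9.81 m/s² × 4830 m = 1.365×10^8 Pa = 1365 bar
peridotite: 3190 kg/m³ × 9.81 m/s² × 1210 m = 3.787×10^7 Pa = 378.7 bar
Total = 70.78 + 206.8 + 1365 + 378.7 = 2020.8 bar

2000 bar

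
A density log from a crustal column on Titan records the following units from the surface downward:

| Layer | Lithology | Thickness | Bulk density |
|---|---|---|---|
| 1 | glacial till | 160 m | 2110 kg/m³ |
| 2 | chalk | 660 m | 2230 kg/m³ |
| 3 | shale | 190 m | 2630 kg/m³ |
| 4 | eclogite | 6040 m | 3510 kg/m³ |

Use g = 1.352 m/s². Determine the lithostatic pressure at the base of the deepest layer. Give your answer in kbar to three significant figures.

0.318 kbar

glacial till: 2110 kg/m³ × 1.352 m/s² × 160 m = 4.564×10^5 Pa = 4.564×10^-3 kbar
chalk: 2230 kg/m³ × 1.352 m/s² × 660 m = 1.990×10^6 Pa = 0.01990 kbar
shale: 2630 kg/m³ × 1.352 m/s² × 190 m = 6.756×10^5 Pa = 6.756×10^-3 kbar
eclogite: 3510 kg/m³ × 1.352 m/s² × 6040 m = 2.866×10^7 Pa = 0.2866 kbar
Total = 4.564×10^-3 + 0.01990 + 6.756×10^-3 + 0.2866 = 0.31785 kbar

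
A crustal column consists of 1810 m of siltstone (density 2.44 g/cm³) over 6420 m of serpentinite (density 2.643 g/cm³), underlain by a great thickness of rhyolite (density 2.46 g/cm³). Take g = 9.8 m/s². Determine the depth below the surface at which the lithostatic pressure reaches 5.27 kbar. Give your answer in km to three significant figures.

Pressure at base of upper layers: 2440×9.8×1810 + 2643×9.8×6420 = 2.096×10^8 Pa = 2.096 kbar
Remaining pressure to be supplied by rhyolite: 5.270×10^8 − 2.096×10^8 = 3.174×10^8 Pa
Additional depth in rhyolite = 3.174×10^8 Pa / (2460 kg/m³ × 9.8 m/s²) = 13167 m
Total depth = 8230 m + 13167 m = 21397 m
= 21.397 km

21.4 km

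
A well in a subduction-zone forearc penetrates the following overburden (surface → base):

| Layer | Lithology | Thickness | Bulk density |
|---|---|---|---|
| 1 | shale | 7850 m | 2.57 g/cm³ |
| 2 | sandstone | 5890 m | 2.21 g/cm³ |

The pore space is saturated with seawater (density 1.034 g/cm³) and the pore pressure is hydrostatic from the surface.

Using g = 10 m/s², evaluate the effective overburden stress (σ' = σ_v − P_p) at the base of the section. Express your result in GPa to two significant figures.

Overburden (lithostatic) stress σ_v:
shale: 2570 kg/m³ × 10 m/s² × 7850 m = 2.017×10^8 Pa = 201.7 MPa
sandstone: 2210 kg/m³ × 10 m/s² × 5890 m = 1.302×10^8 Pa = 130.2 MPa
Total = 201.7 + 130.2 = 331.91 MPa
Pore pressure P_p = 1034 kg/m³ × 10 m/s² × 13740 m = 1.421×10^8 Pa = 142.1 MPa
Effective stress σ' = σ_v − P_p = 331.9 − 142.1 = 189.84 MPa = 0.18984 GPa

0.19 GPa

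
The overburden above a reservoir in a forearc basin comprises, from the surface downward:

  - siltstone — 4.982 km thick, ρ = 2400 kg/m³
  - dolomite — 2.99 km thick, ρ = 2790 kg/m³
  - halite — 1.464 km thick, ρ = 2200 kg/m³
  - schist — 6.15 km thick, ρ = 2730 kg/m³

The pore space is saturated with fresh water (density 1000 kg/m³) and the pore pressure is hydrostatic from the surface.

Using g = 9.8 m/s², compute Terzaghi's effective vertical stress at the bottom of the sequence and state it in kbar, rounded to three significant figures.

Overburden (lithostatic) stress σ_v:
siltstone: 2400 kg/m³ × 9.8 m/s² × 4982 m = 1.172×10^8 Pa = 117.2 MPa
dolomite: 2790 kg/m³ × 9.8 m/s² × 2990 m = 8.175×10^7 Pa = 81.75 MPa
halite: 2200 kg/m³ × 9.8 m/s² × 1464 m = 3.156×10^7 Pa = 31.56 MPa
schist: 2730 kg/m³ × 9.8 m/s² × 6150 m = 1.645×10^8 Pa = 164.5 MPa
Total = 117.2 + 81.75 + 31.56 + 164.5 = 395.03 MPa
Pore pressure P_p = 1000 kg/m³ × 9.8 m/s² × 15586 m = 1.527×10^8 Pa = 152.7 MPa
Effective stress σ' = σ_v − P_p = 395.0 − 152.7 = 242.29 MPa = 2.4229 kbar

2.42 kbar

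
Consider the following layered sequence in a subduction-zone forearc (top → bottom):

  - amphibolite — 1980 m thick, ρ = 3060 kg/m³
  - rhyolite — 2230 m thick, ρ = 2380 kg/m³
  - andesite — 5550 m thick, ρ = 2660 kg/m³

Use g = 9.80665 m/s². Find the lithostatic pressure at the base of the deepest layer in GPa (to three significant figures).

amphibolite: 3060 kg/m³ × 9.80665 m/s² × 1980 m = 5.942×10^7 Pa = 0.05942 GPa
rhyolite: 2380 kg/m³ × 9.80665 m/s² × 2230 m = 5.205×10^7 Pa = 0.05205 GPa
andesite: 2660 kg/m³ × 9.80665 m/s² × 5550 m = 1.448×10^8 Pa = 0.1448 GPa
Total = 0.05942 + 0.05205 + 0.1448 = 0.25624 GPa

0.256 GPa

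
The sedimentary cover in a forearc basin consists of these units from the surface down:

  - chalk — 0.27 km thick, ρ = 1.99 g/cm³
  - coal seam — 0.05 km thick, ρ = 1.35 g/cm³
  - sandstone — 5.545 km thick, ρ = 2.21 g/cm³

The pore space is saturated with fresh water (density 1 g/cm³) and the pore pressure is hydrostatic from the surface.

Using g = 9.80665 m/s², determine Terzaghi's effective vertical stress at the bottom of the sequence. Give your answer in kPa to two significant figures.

Overburden (lithostatic) stress σ_v:
chalk: 1990 kg/m³ × 9.80665 m/s² × 270 m = 5.269×10^6 Pa = 5.269 MPa
coal seam: 1350 kg/m³ × 9.80665 m/s² × 50 m = 6.619×10^5 Pa = 0.6619 MPa
sandstone: 2210 kg/m³ × 9.80665 m/s² × 5545 m = 1.202×10^8 Pa = 120.2 MPa
Total = 5.269 + 0.6619 + 120.2 = 126.11 MPa
Pore pressure P_p = 1000 kg/m³ × 9.80665 m/s² × 5865 m = 5.752×10^7 Pa = 57.52 MPa
Effective stress σ' = σ_v − P_p = 126.1 − 57.52 = 68.590 MPa = 68590 kPa

69000 kPa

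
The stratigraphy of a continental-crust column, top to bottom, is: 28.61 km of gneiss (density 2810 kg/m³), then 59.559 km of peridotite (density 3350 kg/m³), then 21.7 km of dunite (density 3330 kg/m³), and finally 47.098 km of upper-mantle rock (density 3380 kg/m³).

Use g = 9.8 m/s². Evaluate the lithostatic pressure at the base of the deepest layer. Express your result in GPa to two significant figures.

gneiss: 2810 kg/m³ × 9.8 m/s² × 28610 m = 7.879×10^8 Pa = 0.7879 GPa
peridotite: 3350 kg/m³ × 9.8 m/s² × 59559 m = 1.955×10^9 Pa = 1.955 GPa
dunite: 3330 kg/m³ × 9.8 m/s² × 21700 m = 7.082×10^8 Pa = 0.7082 GPa
upper-mantle rock: 3380 kg/m³ × 9.8 m/s² × 47098 m = 1.560×10^9 Pa = 1.560 GPa
Total = 0.7879 + 1.955 + 0.7082 + 1.560 = 5.0114 GPa

5.0 GPa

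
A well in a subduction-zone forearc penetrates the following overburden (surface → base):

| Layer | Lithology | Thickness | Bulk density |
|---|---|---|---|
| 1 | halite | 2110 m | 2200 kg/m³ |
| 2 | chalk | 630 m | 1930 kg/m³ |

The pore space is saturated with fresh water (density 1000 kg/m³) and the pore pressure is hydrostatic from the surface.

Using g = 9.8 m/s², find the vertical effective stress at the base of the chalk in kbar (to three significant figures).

0.306 kbar

Overburden (lithostatic) stress σ_v:
halite: 2200 kg/m³ × 9.8 m/s² × 2110 m = 4.549×10^7 Pa = 45.49 MPa
chalk: 1930 kg/m³ × 9.8 m/s² × 630 m = 1.192×10^7 Pa = 11.92 MPa
Total = 45.49 + 11.92 = 57.407 MPa
Pore pressure P_p = 1000 kg/m³ × 9.8 m/s² × 2740 m = 2.685×10^7 Pa = 26.85 MPa
Effective stress σ' = σ_v − P_p = 57.41 − 26.85 = 30.555 MPa = 0.30555 kbar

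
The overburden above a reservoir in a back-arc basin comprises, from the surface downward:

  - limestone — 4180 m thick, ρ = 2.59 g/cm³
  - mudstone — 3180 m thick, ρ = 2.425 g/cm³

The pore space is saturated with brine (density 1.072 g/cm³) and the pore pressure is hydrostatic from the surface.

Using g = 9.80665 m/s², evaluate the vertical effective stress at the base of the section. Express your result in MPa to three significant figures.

Overburden (lithostatic) stress σ_v:
limestone: 2590 kg/m³ × 9.80665 m/s² × 4180 m = 1.062×10^8 Pa = 106.2 MPa
mudstone: 2425 kg/m³ × 9.80665 m/s² × 3180 m = 7.562×10^7 Pa = 75.62 MPa
Total = 106.2 + 75.62 = 181.79 MPa
Pore pressure P_p = 1072 kg/m³ × 9.80665 m/s² × 7360 m = 7.737×10^7 Pa = 77.37 MPa
Effective stress σ' = σ_v − P_p = 181.8 − 77.37 = 104.42 MPa

104 MPa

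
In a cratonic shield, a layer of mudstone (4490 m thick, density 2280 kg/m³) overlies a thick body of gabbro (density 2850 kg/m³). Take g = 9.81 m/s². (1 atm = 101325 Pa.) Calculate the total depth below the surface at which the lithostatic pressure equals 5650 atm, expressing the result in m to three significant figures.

21400 m

Pressure at base of upper layers: 2280×9.81×4490 = 1.004×10^8 Pa = 991.1 atm
Remaining pressure to be supplied by gabbro: 5.725×10^8 − 1.004×10^8 = 4.721×10^8 Pa
Additional depth in gabbro = 4.721×10^8 Pa / (2850 kg/m³ × 9.81 m/s²) = 16884 m
Total depth = 4490 m + 16884 m = 21374 m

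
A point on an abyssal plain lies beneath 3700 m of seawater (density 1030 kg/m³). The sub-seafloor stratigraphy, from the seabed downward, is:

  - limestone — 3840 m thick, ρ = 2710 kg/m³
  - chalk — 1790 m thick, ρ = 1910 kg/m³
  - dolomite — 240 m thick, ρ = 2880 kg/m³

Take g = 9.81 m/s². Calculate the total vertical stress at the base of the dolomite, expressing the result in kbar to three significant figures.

seawater: 1030 kg/m³ × 9.81 m/s² × 3700 m = 3.739×10^7 Pa = 0.3739 kbar
limestone: 2710 kg/m³ × 9.81 m/s² × 3840 m = 1.021×10^8 Pa = 1.021 kbar
chalk: 1910 kg/m³ × 9.81 m/s² × 1790 m = 3.354×10^7 Pa = 0.3354 kbar
dolomite: 2880 kg/m³ × 9.81 m/s² × 240 m = 6.781×10^6 Pa = 0.06781 kbar
Total = 0.3739 + 1.021 + 0.3354 + 0.06781 = 1.7979 kbar

1.80 kbar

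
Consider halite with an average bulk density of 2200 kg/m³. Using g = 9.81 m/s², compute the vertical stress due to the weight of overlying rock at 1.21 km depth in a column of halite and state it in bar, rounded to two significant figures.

260 bar

halite: 2200 kg/m³ × 9.81 m/s² × 1210 m = 2.611×10^7 Pa = 261.1 bar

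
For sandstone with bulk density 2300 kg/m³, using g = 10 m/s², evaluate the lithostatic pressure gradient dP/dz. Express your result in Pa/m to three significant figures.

dP/dz = ρg = 2300 kg/m³ × 10 m/s² = 23000 Pa/m

23000 Pa/m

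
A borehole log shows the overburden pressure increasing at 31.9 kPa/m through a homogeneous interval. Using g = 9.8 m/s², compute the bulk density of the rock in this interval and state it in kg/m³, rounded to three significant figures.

ρ = (dP/dz)/g = 31.9 kPa/m / 9.8 m/s² = 31900 Pa/m / 9.8 m/s² = 3255.1 kg/m³

3260 kg/m³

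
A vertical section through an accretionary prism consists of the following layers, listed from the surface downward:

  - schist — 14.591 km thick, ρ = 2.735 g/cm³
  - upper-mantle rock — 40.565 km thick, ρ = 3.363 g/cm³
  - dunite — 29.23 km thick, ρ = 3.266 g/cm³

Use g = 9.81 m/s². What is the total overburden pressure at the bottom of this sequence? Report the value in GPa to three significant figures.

2.67 GPa

schist: 2735 kg/m³ × 9.81 m/s² × 14591 m = 3.915×10^8 Pa = 0.3915 GPa
upper-mantle rock: 3363 kg/m³ × 9.81 m/s² × 40565 m = 1.338×10^9 Pa = 1.338 GPa
dunite: 3266 kg/m³ × 9.81 m/s² × 29230 m = 9.365×10^8 Pa = 0.9365 GPa
Total = 0.3915 + 1.338 + 0.9365 = 2.6663 GPa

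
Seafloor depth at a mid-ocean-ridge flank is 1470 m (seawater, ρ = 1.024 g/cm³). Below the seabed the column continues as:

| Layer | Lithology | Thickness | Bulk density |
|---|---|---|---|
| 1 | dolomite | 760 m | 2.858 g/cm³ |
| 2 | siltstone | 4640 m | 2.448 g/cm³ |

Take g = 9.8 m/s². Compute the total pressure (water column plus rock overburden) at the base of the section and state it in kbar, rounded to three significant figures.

seawater: 1024 kg/m³ × 9.8 m/s² × 1470 m = 1.475×10^7 Pa = 0.1475 kbar
dolomite: 2858 kg/m³ × 9.8 m/s² × 760 m = 2.129×10^7 Pa = 0.2129 kbar
siltstone: 2448 kg/m³ × 9.8 m/s² × 4640 m = 1.113×10^8 Pa = 1.113 kbar
Total = 0.1475 + 0.2129 + 1.113 = 1.4735 kbar

1.47 kbar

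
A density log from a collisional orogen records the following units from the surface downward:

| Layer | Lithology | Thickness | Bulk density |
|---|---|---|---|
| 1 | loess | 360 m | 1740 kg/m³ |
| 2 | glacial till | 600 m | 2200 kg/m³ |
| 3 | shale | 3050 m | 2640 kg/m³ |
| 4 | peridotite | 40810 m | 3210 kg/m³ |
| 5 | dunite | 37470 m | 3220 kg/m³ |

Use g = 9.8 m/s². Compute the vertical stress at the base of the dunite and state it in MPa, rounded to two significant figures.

2600 MPa

loess: 1740 kg/m³ × 9.8 m/s² × 360 m = 6.139×10^6 Pa = 6.139 MPa
glacial till: 2200 kg/m³ × 9.8 m/s² × 600 m = 1.294×10^7 Pa = 12.94 MPa
shale: 2640 kg/m³ × 9.8 m/s² × 3050 m = 7.891×10^7 Pa = 78.91 MPa
peridotite: 3210 kg/m³ × 9.8 m/s² × 40810 m = 1.284×10^9 Pa = 1284 MPa
dunite: 3220 kg/m³ × 9.8 m/s² × 37470 m = 1.182×10^9 Pa = 1182 MPa
Total = 6.139 + 12.94 + 78.91 + 1284 + 1182 = 2564.2 MPa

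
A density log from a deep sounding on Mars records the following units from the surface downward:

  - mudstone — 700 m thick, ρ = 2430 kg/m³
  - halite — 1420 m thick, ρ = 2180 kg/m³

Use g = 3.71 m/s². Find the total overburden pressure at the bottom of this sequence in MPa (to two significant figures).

18 MPa

mudstone: 2430 kg/m³ × 3.71 m/s² × 700 m = 6.311×10^6 Pa = 6.311 MPa
halite: 2180 kg/m³ × 3.71 m/s² × 1420 m = 1.148×10^7 Pa = 11.48 MPa
Total = 6.311 + 11.48 = 17.795 MPa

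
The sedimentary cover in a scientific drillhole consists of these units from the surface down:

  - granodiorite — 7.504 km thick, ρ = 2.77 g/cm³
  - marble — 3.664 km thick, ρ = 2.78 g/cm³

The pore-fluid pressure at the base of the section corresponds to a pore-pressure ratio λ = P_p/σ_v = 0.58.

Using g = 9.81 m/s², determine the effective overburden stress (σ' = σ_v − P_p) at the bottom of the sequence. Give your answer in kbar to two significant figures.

1.3 kbar

Overburden (lithostatic) stress σ_v:
granodiorite: 2770 kg/m³ × 9.81 m/s² × 7504 m = 2.039×10^8 Pa = 203.9 MPa
marble: 2780 kg/m³ × 9.81 m/s² × 3664 m = 9.992×10^7 Pa = 99.92 MPa
Total = 203.9 + 99.92 = 303.84 MPa
Pore pressure P_p = λ·σ_v = 0.58 × 303.8 MPa = 176.2 MPa
Effective stress σ' = σ_v − P_p = 303.8 − 176.2 = 127.61 MPa = 1.2761 kbar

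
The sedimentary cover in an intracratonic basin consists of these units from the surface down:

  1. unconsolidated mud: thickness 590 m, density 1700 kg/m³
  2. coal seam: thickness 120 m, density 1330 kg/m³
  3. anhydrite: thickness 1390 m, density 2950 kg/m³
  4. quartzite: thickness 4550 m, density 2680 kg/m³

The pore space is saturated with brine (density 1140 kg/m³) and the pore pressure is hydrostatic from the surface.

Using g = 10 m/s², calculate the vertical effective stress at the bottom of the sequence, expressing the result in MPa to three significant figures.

Overburden (lithostatic) stress σ_v:
unconsolidated mud: 1700 kg/m³ × 10 m/s² × 590 m = 1.003×10^7 Pa = 10.03 MPa
coal seam: 1330 kg/m³ × 10 m/s² × 120 m = 1.596×10^6 Pa = 1.596 MPa
anhydrite: 2950 kg/m³ × 10 m/s² × 1390 m = 4.101×10^7 Pa = 41.01 MPa
quartzite: 2680 kg/m³ × 10 m/s² × 4550 m = 1.219×10^8 Pa = 121.9 MPa
Total = 10.03 + 1.596 + 41.01 + 121.9 = 174.57 MPa
Pore pressure P_p = 1140 kg/m³ × 10 m/s² × 6650 m = 7.581×10^7 Pa = 75.81 MPa
Effective stress σ' = σ_v − P_p = 174.6 − 75.81 = 98.761 MPa

98.8 MPa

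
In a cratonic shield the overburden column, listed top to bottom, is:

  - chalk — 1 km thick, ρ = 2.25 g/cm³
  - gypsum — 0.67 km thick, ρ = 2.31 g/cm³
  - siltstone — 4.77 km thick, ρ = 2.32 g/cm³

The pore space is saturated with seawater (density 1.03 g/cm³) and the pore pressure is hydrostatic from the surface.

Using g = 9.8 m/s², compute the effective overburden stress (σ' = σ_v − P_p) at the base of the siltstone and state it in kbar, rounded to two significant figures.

Overburden (lithostatic) stress σ_v:
chalk: 2250 kg/m³ × 9.8 m/s² × 1000 m = 2.205×10^7 Pa = 22.05 MPa
gypsum: 2310 kg/m³ × 9.8 m/s² × 670 m = 1.517×10^7 Pa = 15.17 MPa
siltstone: 2320 kg/m³ × 9.8 m/s² × 4770 m = 1.085×10^8 Pa = 108.5 MPa
Total = 22.05 + 15.17 + 108.5 = 145.67 MPa
Pore pressure P_p = 1030 kg/m³ × 9.8 m/s² × 6440 m = 6.501×10^7 Pa = 65.01 MPa
Effective stress σ' = σ_v − P_p = 145.7 − 65.01 = 80.663 MPa = 0.80663 kbar

0.81 kbar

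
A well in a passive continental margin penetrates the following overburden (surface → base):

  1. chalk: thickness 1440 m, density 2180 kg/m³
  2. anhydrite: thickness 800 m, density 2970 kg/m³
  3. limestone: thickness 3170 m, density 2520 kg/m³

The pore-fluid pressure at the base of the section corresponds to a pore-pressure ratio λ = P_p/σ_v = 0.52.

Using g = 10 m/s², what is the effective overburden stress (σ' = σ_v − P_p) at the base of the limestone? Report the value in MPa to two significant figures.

65 MPa

Overburden (lithostatic) stress σ_v:
chalk: 2180 kg/m³ × 10 m/s² × 1440 m = 3.139×10^7 Pa = 31.39 MPa
anhydrite: 2970 kg/m³ × 10 m/s² × 800 m = 2.376×10^7 Pa = 23.76 MPa
limestone: 2520 kg/m³ × 10 m/s² × 3170 m = 7.988×10^7 Pa = 79.88 MPa
Total = 31.39 + 23.76 + 79.88 = 135.04 MPa
Pore pressure P_p = λ·σ_v = 0.52 × 135.0 MPa = 70.22 MPa
Effective stress σ' = σ_v − P_p = 135.0 − 70.22 = 64.817 MPa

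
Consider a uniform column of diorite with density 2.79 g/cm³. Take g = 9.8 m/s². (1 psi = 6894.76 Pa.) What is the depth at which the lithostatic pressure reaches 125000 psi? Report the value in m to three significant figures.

h = P/(ρg) = 125000 psi / (2790 kg/m³ × 9.8 m/s²) = 8.618×10^8 Pa / 27342 Pa/m = 31521 m

31500 m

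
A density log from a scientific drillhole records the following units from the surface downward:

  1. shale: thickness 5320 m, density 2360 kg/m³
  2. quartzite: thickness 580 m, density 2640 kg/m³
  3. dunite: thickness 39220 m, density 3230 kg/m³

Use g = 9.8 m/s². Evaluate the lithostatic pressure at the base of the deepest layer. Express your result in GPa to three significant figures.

1.38 GPa

shale: 2360 kg/m³ × 9.8 m/s² × 5320 m = 1.230×10^8 Pa = 0.1230 GPa
quartzite: 2640 kg/m³ × 9.8 m/s² × 580 m = 1.501×10^7 Pa = 0.01501 GPa
dunite: 3230 kg/m³ × 9.8 m/s² × 39220 m = 1.241×10^9 Pa = 1.241 GPa
Total = 0.1230 + 0.01501 + 1.241 = 1.3795 GPa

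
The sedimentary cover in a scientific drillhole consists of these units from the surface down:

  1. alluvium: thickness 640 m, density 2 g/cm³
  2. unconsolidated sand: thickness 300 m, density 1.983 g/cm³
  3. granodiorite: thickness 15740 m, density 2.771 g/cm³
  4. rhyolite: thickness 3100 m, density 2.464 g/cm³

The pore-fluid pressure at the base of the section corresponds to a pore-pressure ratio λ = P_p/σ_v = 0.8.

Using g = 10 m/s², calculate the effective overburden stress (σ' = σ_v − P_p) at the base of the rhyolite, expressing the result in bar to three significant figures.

1060 bar

Overburden (lithostatic) stress σ_v:
alluvium: 2000 kg/m³ × 10 m/s² × 640 m = 1.280×10^7 Pa = 12.80 MPa
unconsolidated sand: 1983 kg/m³ × 10 m/s² × 300 m = 5.949×10^6 Pa = 5.949 MPa
granodiorite: 2771 kg/m³ × 10 m/s² × 15740 m = 4.362×10^8 Pa = 436.2 MPa
rhyolite: 2464 kg/m³ × 10 m/s² × 3100 m = 7.638×10^7 Pa = 76.38 MPa
Total = 12.80 + 5.949 + 436.2 + 76.38 = 531.29 MPa
Pore pressure P_p = λ·σ_v = 0.8 × 531.3 MPa = 425.0 MPa
Effective stress σ' = σ_v − P_p = 531.3 − 425.0 = 106.26 MPa = 1062.6 bar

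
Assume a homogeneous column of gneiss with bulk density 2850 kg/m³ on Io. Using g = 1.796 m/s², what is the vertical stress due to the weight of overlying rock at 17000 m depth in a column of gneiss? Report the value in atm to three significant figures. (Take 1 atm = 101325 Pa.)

gneiss: 2850 kg/m³ × 1.796 m/s² × 17000 m = 8.702×10^7 Pa = 858.8 atm

859 atm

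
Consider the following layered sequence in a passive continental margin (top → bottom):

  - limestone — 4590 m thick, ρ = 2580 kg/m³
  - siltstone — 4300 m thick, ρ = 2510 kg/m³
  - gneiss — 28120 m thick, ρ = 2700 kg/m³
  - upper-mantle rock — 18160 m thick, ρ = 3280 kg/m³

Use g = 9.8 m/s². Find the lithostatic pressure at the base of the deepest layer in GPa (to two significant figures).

limestone: 2580 kg/m³ × 9.8 m/s² × 4590 m = 1.161×10^8 Pa = 0.1161 GPa
siltstone: 2510 kg/m³ × 9.8 m/s² × 4300 m = 1.058×10^8 Pa = 0.1058 GPa
gneiss: 2700 kg/m³ × 9.8 m/s² × 28120 m = 7.441×10^8 Pa = 0.7441 GPa
upper-mantle rock: 3280 kg/m³ × 9.8 m/s² × 18160 m = 5.837×10^8 Pa = 0.5837 GPa
Total = 0.1161 + 0.1058 + 0.7441 + 0.5837 = 1.5496 GPa

1.5 GPa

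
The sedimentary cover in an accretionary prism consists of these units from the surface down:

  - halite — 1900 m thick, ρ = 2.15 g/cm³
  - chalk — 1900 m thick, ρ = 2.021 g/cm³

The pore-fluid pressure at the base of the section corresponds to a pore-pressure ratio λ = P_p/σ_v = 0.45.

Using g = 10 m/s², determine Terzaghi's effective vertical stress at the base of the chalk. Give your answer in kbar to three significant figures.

Overburden (lithostatic) stress σ_v:
halite: 2150 kg/m³ × 10 m/s² × 1900 m = 4.085×10^7 Pa = 40.85 MPa
chalk: 2021 kg/m³ × 10 m/s² × 1900 m = 3.840×10^7 Pa = 38.40 MPa
Total = 40.85 + 38.40 = 79.249 MPa
Pore pressure P_p = λ·σ_v = 0.45 × 79.25 MPa = 35.66 MPa
Effective stress σ' = σ_v − P_p = 79.25 − 35.66 = 43.587 MPa = 0.43587 kbar

0.436 kbar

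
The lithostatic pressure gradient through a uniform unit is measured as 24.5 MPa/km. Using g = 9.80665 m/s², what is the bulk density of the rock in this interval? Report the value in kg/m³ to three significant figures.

ρ = (dP/dz)/g = 24.5 MPa/km / 9.80665 m/s² = 24500 Pa/m / 9.80665 m/s² = 2498.3 kg/m³

2500 kg/m³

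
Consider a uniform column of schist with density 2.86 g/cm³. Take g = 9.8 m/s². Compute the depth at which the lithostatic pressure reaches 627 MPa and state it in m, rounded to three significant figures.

22400 m

h = P/(ρg) = 627 MPa / (2860 kg/m³ × 9.8 m/s²) = 6.270×10^8 Pa / 28028 Pa/m = 22370 m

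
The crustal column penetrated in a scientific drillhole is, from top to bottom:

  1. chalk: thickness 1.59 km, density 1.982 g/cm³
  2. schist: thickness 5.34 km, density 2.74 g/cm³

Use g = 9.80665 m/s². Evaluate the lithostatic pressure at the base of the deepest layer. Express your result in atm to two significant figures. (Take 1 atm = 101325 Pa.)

1700 atm

chalk: 1982 kg/m³ × 9.80665 m/s² × 1590 m = 3.090×10^7 Pa = 305.0 atm
schist: 2740 kg/m³ × 9.80665 m/s² × 5340 m = 1.435×10^8 Pa = 1416 atm
Total = 305.0 + 1416 = 1721.1 atm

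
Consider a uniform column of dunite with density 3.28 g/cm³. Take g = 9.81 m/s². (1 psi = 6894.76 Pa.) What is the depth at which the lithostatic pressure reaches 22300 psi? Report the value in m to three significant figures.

h = P/(ρg) = 22300 psi / (3280 kg/m³ × 9.81 m/s²) = 1.538×10^8 Pa / 32177 Pa/m = 4778.4 m

4780 m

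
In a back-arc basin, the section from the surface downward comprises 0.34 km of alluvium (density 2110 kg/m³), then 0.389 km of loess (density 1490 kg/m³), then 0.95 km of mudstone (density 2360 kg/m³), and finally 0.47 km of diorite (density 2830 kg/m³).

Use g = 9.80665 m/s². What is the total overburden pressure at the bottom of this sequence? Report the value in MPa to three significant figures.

47.7 MPa

alluvium: 2110 kg/m³ × 9.80665 m/s² × 340 m = 7.035×10^6 Pa = 7.035 MPa
loess: 1490 kg/m³ × 9.80665 m/s² × 389 m = 5.684×10^6 Pa = 5.684 MPa
mudstone: 2360 kg/m³ × 9.80665 m/s² × 950 m = 2.199×10^7 Pa = 21.99 MPa
diorite: 2830 kg/m³ × 9.80665 m/s² × 470 m = 1.304×10^7 Pa = 13.04 MPa
Total = 7.035 + 5.684 + 21.99 + 13.04 = 47.750 MPa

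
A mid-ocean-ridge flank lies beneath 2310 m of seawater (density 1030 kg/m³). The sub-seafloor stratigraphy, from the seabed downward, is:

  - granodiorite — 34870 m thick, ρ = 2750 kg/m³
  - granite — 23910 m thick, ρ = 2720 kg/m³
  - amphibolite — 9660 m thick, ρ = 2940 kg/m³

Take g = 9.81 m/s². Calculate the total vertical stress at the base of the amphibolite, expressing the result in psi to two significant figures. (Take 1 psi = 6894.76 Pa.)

270000 psi

seawater: 1030 kg/m³ × 9.81 m/s² × 2310 m = 2.334×10^7 Pa = 3385 psi
granodiorite: 2750 kg/m³ × 9.81 m/s² × 34870 m = 9.407×10^8 Pa = 1.364×10^5 psi
granite: 2720 kg/m³ × 9.81 m/s² × 23910 m = 6.380×10^8 Pa = 92533 psi
amphibolite: 2940 kg/m³ × 9.81 m/s² × 9660 m = 2.786×10^8 Pa = 40409 psi
Total = 3385 + 1.364×10^5 + 92533 + 40409 = 2.7277×10^5 psi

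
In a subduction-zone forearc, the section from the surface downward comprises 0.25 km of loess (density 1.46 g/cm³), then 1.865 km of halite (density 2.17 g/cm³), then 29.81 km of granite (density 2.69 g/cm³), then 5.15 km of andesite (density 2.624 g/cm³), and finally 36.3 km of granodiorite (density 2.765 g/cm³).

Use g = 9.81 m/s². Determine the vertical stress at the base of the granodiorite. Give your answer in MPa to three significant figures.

1950 MPa

loess: 1460 kg/m³ × 9.81 m/s² × 250 m = 3.581×10^6 Pa = 3.581 MPa
halite: 2170 kg/m³ × 9.81 m/s² × 1865 m = 3.970×10^7 Pa = 39.70 MPa
granite: 2690 kg/m³ × 9.81 m/s² × 29810 m = 7.867×10^8 Pa = 786.7 MPa
andesite: 2624 kg/m³ × 9.81 m/s² × 5150 m = 1.326×10^8 Pa = 132.6 MPa
granodiorite: 2765 kg/m³ × 9.81 m/s² × 36300 m = 9.846×10^8 Pa = 984.6 MPa
Total = 3.581 + 39.70 + 786.7 + 132.6 + 984.6 = 1947.1 MPa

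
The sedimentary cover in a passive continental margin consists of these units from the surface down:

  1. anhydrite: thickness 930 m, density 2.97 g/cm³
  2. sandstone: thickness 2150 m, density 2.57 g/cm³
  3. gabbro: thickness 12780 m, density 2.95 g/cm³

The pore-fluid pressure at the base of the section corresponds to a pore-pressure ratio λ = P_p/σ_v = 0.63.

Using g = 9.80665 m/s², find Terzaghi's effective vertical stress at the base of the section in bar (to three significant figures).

Overburden (lithostatic) stress σ_v:
anhydrite: 2970 kg/m³ × 9.80665 m/s² × 930 m = 2.709×10^7 Pa = 27.09 MPa
sandstone: 2570 kg/m³ × 9.80665 m/s² × 2150 m = 5.419×10^7 Pa = 54.19 MPa
gabbro: 2950 kg/m³ × 9.80665 m/s² × 12780 m = 3.697×10^8 Pa = 369.7 MPa
Total = 27.09 + 54.19 + 369.7 = 450.99 MPa
Pore pressure P_p = λ·σ_v = 0.63 × 451.0 MPa = 284.1 MPa
Effective stress σ' = σ_v − P_p = 451.0 − 284.1 = 166.87 MPa = 1668.7 bar

1670 bar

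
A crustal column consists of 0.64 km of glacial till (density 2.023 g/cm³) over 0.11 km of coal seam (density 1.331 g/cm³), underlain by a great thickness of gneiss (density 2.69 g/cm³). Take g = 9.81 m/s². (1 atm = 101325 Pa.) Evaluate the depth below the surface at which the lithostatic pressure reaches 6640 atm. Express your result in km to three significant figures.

Pressure at base of upper layers: 2023×9.81×640 + 1331×9.81×110 = 1.414×10^7 Pa = 139.5 atm
Remaining pressure to be supplied by gneiss: 6.728×10^8 − 1.414×10^7 = 6.587×10^8 Pa
Additional depth in gneiss = 6.587×10^8 Pa / (2690 kg/m³ × 9.81 m/s²) = 24960 m
Total depth = 750 m + 24960 m = 25710 m
= 25.710 km

25.7 km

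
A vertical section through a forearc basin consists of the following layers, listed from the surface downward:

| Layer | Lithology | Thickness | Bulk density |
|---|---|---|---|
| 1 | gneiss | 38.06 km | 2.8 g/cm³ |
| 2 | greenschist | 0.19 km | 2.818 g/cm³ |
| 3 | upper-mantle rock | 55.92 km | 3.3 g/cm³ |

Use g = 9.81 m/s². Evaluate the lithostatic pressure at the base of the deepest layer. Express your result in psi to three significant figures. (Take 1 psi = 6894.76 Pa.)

415000 psi

gneiss: 2800 kg/m³ × 9.81 m/s² × 38060 m = 1.045×10^9 Pa = 1.516×10^5 psi
greenschist: 2818 kg/m³ × 9.81 m/s² × 190 m = 5.252×10^6 Pa = 761.8 psi
upper-mantle rock: 3300 kg/m³ × 9.81 m/s² × 55920 m = 1.810×10^9 Pa = 2.626×10^5 psi
Total = 1.516×10^5 + 761.8 + 2.626×10^5 = 4.1495×10^5 psi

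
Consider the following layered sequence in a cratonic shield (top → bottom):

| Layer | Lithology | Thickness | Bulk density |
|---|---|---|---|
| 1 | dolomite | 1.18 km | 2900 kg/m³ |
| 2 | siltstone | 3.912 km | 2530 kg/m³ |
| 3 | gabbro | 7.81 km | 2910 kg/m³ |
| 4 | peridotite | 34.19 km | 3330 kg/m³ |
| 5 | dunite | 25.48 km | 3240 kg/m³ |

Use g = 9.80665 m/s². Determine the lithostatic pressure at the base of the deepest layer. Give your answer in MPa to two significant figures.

dolomite: 2900 kg/m³ × 9.80665 m/s² × 1180 m = 3.356×10^7 Pa = 33.56 MPa
siltstone: 2530 kg/m³ × 9.80665 m/s² × 3912 m = 9.706×10^7 Pa = 97.06 MPa
gabbro: 2910 kg/m³ × 9.80665 m/s² × 7810 m = 2.229×10^8 Pa = 222.9 MPa
peridotite: 3330 kg/m³ × 9.80665 m/s² × 34190 m = 1.117×10^9 Pa = 1117 MPa
dunite: 3240 kg/m³ × 9.80665 m/s² × 25480 m = 8.096×10^8 Pa = 809.6 MPa
Total = 33.56 + 97.06 + 222.9 + 1117 + 809.6 = 2279.6 MPa

2300 MPa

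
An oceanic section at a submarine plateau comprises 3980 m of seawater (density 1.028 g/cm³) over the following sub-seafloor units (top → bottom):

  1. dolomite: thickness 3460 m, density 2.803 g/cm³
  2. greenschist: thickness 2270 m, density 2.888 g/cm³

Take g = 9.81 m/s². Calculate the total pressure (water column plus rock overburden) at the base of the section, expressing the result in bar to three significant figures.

2000 bar

seawater: 1028 kg/m³ × 9.81 m/s² × 3980 m = 4.014×10^7 Pa = 401.4 bar
dolomite: 2803 kg/m³ × 9.81 m/s² × 3460 m = 9.514×10^7 Pa = 951.4 bar
greenschist: 2888 kg/m³ × 9.81 m/s² × 2270 m = 6.431×10^7 Pa = 643.1 bar
Total = 401.4 + 951.4 + 643.1 = 1995.9 bar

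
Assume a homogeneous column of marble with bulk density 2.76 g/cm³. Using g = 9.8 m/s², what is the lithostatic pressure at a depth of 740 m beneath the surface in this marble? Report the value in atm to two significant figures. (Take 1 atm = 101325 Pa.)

marble: 2760 kg/m³ × 9.8 m/s² × 740 m = 2.002×10^7 Pa = 197.5 atm

200 atm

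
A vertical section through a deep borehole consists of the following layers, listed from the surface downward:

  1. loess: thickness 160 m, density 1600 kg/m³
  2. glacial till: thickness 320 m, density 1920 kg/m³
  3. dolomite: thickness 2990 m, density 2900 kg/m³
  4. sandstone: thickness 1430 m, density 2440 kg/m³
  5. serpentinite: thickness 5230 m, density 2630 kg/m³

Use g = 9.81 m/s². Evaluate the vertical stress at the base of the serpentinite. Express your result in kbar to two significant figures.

2.6 kbar

loess: 1600 kg/m³ × 9.81 m/s² × 160 m = 2.511×10^6 Pa = 0.02511 kbar
glacial till: 1920 kg/m³ × 9.81 m/s² × 320 m = 6.027×10^6 Pa = 0.06027 kbar
dolomite: 2900 kg/m³ × 9.81 m/s² × 2990 m = 8.506×10^7 Pa = 0.8506 kbar
sandstone: 2440 kg/m³ × 9.81 m/s² × 1430 m = 3.423×10^7 Pa = 0.3423 kbar
serpentinite: 2630 kg/m³ × 9.81 m/s² × 5230 m = 1.349×10^8 Pa = 1.349 kbar
Total = 0.02511 + 0.06027 + 0.8506 + 0.3423 + 1.349 = 2.6277 kbar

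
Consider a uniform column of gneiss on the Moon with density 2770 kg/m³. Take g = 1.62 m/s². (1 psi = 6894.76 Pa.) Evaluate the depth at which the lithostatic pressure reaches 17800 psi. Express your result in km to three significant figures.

h = P/(ρg) = 17800 psi / (2770 kg/m³ × 1.62 m/s²) = 1.227×10^8 Pa / 4487.4 Pa/m = 27349 m
= 27.349 km

27.3 km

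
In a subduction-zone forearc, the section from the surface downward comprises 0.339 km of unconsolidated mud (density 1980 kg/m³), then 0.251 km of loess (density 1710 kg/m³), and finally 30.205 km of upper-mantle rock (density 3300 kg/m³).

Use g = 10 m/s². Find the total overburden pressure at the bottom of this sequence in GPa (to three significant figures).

unconsolidated mud: 1980 kg/m³ × 10 m/s² × 339 m = 6.712×10^6 Pa = 6.712×10^-3 GPa
loess: 1710 kg/m³ × 10 m/s² × 251 m = 4.292×10^6 Pa = 4.292×10^-3 GPa
upper-mantle rock: 3300 kg/m³ × 10 m/s² × 30205 m = 9.968×10^8 Pa = 0.9968 GPa
Total = 6.712×10^-3 + 4.292×10^-3 + 0.9968 = 1.0078 GPa

1.01 GPa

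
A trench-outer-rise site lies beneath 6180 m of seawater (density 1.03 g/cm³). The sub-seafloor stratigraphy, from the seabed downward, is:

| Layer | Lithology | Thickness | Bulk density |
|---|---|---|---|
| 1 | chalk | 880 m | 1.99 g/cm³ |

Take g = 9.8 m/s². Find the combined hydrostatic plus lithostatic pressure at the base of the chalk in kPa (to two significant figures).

80000 kPa

seawater: 1030 kg/m³ × 9.8 m/s² × 6180 m = 6.238×10^7 Pa = 62381 kPa
chalk: 1990 kg/m³ × 9.8 m/s² × 880 m = 1.716×10^7 Pa = 17162 kPa
Total = 62381 + 17162 = 79543 kPa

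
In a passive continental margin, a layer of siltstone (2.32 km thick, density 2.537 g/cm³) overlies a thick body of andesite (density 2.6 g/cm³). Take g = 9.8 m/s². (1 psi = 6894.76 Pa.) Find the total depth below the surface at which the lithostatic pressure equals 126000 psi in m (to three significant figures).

Pressure at base of upper layers: 2537×9.8×2320 = 5.768×10^7 Pa = 8366 psi
Remaining pressure to be supplied by andesite: 8.687×10^8 − 5.768×10^7 = 8.111×10^8 Pa
Additional depth in andesite = 8.111×10^8 Pa / (2600 kg/m³ × 9.8 m/s²) = 31831 m
Total depth = 2320 m + 31831 m = 34151 m

34200 m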